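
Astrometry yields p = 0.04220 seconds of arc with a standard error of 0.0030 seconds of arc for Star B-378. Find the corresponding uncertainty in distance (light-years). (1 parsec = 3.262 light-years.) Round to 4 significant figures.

5.495 ly

d = 1/p, so σ_d = σ_p / p².
σ_d = 0.00300 / (0.04220)² = 0.00300 / 0.0017808 = 1.6846 pc = 1.6846 × 3.262 ly = 5.4952 ly.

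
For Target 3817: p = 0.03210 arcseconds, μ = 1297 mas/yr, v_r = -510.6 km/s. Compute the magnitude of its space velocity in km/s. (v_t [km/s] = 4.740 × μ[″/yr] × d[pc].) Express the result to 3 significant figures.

545 km/s

d = 1/p = 1/0.03210″ = 31.153 pc.
μ = 1297 mas/yr = 1.297 ″/yr.
v_t = 4.740 μ d = 4.740 × 1.297 × 31.153 = 191.52 km/s.
v = √(v_r² + v_t²) = √((-510.6)² + 191.52²) = √297392 = 545.34 km/s.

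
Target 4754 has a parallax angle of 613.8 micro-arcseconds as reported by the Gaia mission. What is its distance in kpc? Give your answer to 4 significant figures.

p = 613.8 micro-arcseconds = 0.0006138 arcsec.
d = 1/p = 1/0.0006138 = 1629.2 pc.
= 1.6292 kpc.

1.629 kpc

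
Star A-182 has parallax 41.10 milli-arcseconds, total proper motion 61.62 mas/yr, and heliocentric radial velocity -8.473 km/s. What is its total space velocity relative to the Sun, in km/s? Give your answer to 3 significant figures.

11.1 km/s

d = 1/p = 1/0.04110″ = 24.331 pc.
μ = 61.62 mas/yr = 0.06162 ″/yr.
v_t = 4.740 μ d = 4.740 × 0.06162 × 24.331 = 7.1066 km/s.
v = √(v_r² + v_t²) = √((-8.473)² + 7.1066²) = √122.295 = 11.059 km/s.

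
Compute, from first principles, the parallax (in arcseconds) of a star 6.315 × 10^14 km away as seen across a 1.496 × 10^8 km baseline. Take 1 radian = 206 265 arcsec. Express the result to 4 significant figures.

0.04886 arcsec

θ ≈ B/d = (1.496 × 10^8) / (6.315 × 10^14) = 2.3690 × 10^-7 rad.
In arcseconds: 2.3690 × 10^-7 × 206265 = 0.048864″.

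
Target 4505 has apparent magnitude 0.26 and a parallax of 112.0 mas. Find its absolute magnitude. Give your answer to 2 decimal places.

M = 0.51

d = 1/p = 1/0.1120″ = 8.9286 pc.
m − M = 5 log₁₀(8.9286) − 5 = 4.7539 − 5 = -0.2461.
M = m − (m − M) = 0.26 − (-0.2461) = 0.51.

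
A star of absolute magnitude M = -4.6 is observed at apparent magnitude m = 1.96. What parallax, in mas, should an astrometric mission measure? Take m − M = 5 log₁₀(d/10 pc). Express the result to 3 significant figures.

4.88 mas

m − M = 1.96 − (-4.6) = 6.56.
d = 10^((m−M)/5 + 1) = 10^2.312 = 205.12 pc.
p = 1/d = 1/205.12 = 0.0048752 arcsec = 4.8752 mas.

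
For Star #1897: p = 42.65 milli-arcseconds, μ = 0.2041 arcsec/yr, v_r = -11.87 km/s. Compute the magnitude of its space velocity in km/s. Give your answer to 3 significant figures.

25.6 km/s

d = 1/p = 1/0.04265″ = 23.447 pc.
v_t = 4.740 μ d = 4.740 × 0.2041 × 23.447 = 22.683 km/s.
v = √(v_r² + v_t²) = √((-11.87)² + 22.683²) = √655.415 = 25.601 km/s.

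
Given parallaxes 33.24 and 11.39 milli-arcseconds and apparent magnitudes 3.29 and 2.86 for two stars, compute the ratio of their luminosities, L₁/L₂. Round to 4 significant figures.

d₁ = 1/p₁ = 1/0.03324″ = 30.084 pc; d₂ = 1/p₂ = 1/0.01139″ = 87.796 pc.
M₁ = m₁ − 5 log₁₀ d₁ + 5 = 3.29 − 7.3917 + 5 = 0.8983.
M₂ = 2.86 − 9.7174 + 5 = -1.8574.
L₁/L₂ = 10^(0.4(M₂ − M₁)) = 10^(0.4 × (-2.7557)) = 10^(-1.10228) = 0.079017.

L₁/L₂ = 0.07902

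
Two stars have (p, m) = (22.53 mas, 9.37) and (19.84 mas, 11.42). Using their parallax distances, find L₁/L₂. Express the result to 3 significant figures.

d₁ = 1/p₁ = 1/0.02253″ = 44.385 pc; d₂ = 1/p₂ = 1/0.01984″ = 50.403 pc.
M₁ = m₁ − 5 log₁₀ d₁ + 5 = 9.37 − 8.2362 + 5 = 6.1338.
M₂ = 11.42 − 8.5123 + 5 = 7.9077.
L₁/L₂ = 10^(0.4(M₂ − M₁)) = 10^(0.4 × 1.7739) = 10^0.70956 = 5.1234.

L₁/L₂ = 5.12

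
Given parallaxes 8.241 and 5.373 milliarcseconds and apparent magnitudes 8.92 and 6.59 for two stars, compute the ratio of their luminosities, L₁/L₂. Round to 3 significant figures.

L₁/L₂ = 0.0497

d₁ = 1/p₁ = 1/0.008241″ = 121.34 pc; d₂ = 1/p₂ = 1/0.005373″ = 186.12 pc.
M₁ = m₁ − 5 log₁₀ d₁ + 5 = 8.92 − 10.4200 + 5 = 3.5000.
M₂ = 6.59 − 11.3490 + 5 = 0.2410.
L₁/L₂ = 10^(0.4(M₂ − M₁)) = 10^(0.4 × (-3.2590)) = 10^(-1.30360) = 0.049705.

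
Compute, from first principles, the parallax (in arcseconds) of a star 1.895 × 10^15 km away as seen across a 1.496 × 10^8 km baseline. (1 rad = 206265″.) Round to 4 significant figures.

θ ≈ B/d = (1.496 × 10^8) / (1.895 × 10^15) = 7.8945 × 10^-8 rad.
In arcseconds: 7.8945 × 10^-8 × 206265 = 0.016284″.

0.01628 arcsec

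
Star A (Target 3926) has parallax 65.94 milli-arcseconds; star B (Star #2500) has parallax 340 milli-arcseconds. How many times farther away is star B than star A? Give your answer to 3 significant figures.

0.194

Since d = 1/p, d_B/d_A = p_A/p_B.
= 65.94 / 340 = 0.19394.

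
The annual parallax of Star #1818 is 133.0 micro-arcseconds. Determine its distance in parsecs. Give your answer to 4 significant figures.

p = 133.0 micro-arcseconds = 0.0001330 arcsec.
d = 1/p = 1/0.0001330 = 7518.8 pc.

7519 pc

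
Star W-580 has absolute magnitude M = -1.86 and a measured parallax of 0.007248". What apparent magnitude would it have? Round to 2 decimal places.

d = 1/p = 1/0.007248″ = 137.97 pc.
m − M = 5 log₁₀ d − 5 = 5 log₁₀(137.97) − 5 = 10.6989 − 5 = 5.6989.
m = M + (m − M) = -1.86 + 5.6989 = 3.84.

m = 3.84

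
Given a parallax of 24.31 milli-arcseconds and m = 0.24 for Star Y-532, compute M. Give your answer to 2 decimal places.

d = 1/p = 1/0.02431″ = 41.135 pc.
m − M = 5 log₁₀(41.135) − 5 = 8.0711 − 5 = 3.0711.
M = m − (m − M) = 0.24 − 3.0711 = -2.83.

M = -2.83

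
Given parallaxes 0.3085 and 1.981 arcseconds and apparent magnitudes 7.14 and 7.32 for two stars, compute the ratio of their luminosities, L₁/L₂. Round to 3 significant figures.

L₁/L₂ = 48.7

d₁ = 1/p₁ = 1/0.3085″ = 3.2415 pc; d₂ = 1/p₂ = 1/1.981″ = 0.5048 pc.
M₁ = m₁ − 5 log₁₀ d₁ + 5 = 7.14 − 2.5537 + 5 = 9.5863.
M₂ = 7.32 − (-1.4844) + 5 = 13.8044.
L₁/L₂ = 10^(0.4(M₂ − M₁)) = 10^(0.4 × 4.2181) = 10^1.68724 = 48.668.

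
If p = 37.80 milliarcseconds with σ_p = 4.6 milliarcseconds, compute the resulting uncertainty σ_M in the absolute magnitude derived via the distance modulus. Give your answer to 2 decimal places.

σ_M = 0.26 mag

M = m − 5 log₁₀ d + 5 = m + 5 log₁₀ p + 5, so ∂M/∂p = 5/(p ln 10).
σ_M = (5/ln 10) · (σ_p/p) = 2.1715 × 4.6/37.80 = 2.1715 × 0.12169 = 0.26425.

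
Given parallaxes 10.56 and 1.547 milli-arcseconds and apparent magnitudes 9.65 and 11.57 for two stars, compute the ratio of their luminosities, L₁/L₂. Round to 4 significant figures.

L₁/L₂ = 0.1258

d₁ = 1/p₁ = 1/0.01056″ = 94.697 pc; d₂ = 1/p₂ = 1/0.001547″ = 646.41 pc.
M₁ = m₁ − 5 log₁₀ d₁ + 5 = 9.65 − 9.8817 + 5 = 4.7683.
M₂ = 11.57 − 14.0525 + 5 = 2.5175.
L₁/L₂ = 10^(0.4(M₂ − M₁)) = 10^(0.4 × (-2.2508)) = 10^(-0.90032) = 0.1258.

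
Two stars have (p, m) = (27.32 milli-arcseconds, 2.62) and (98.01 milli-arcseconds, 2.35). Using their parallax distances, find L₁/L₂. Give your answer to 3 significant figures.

d₁ = 1/p₁ = 1/0.02732″ = 36.603 pc; d₂ = 1/p₂ = 1/0.09801″ = 10.203 pc.
M₁ = m₁ − 5 log₁₀ d₁ + 5 = 2.62 − 7.8176 + 5 = -0.1976.
M₂ = 2.35 − 5.0436 + 5 = 2.3064.
L₁/L₂ = 10^(0.4(M₂ − M₁)) = 10^(0.4 × 2.5040) = 10^1.00160 = 10.037.

L₁/L₂ = 10.0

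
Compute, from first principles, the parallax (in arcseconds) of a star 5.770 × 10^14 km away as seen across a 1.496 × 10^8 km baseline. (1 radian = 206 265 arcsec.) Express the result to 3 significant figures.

θ ≈ B/d = (1.496 × 10^8) / (5.770 × 10^14) = 2.5927 × 10^-7 rad.
In arcseconds: 2.5927 × 10^-7 × 206265 = 0.053478″.

0.0535 arcsec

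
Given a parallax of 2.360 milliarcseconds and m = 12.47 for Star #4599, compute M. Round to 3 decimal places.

M = 4.335

d = 1/p = 1/0.002360″ = 423.73 pc.
m − M = 5 log₁₀(423.73) − 5 = 13.1354 − 5 = 8.1354.
M = m − (m − M) = 12.47 − 8.1354 = 4.335.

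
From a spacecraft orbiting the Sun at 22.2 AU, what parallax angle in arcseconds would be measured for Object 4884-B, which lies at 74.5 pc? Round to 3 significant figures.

0.298 arcsec

p (arcsec) = B (AU) / d (pc).
p = 22.2 / 74.5 = 0.29799 arcsec.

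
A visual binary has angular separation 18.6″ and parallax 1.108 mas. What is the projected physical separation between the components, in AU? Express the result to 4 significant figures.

16790 AU

d = 1/p = 1/0.001108″ = 902.53 pc.
At distance d (pc), an angle of θ arcsec spans θ·d AU: s = 18.6 × 902.53 = 16787 AU.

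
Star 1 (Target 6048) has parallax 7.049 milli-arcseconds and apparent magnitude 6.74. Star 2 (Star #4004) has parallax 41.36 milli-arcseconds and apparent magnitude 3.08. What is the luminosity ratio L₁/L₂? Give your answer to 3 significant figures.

d₁ = 1/p₁ = 1/0.007049″ = 141.86 pc; d₂ = 1/p₂ = 1/0.04136″ = 24.178 pc.
M₁ = m₁ − 5 log₁₀ d₁ + 5 = 6.74 − 10.7593 + 5 = 0.9807.
M₂ = 3.08 − 6.9171 + 5 = 1.1629.
L₁/L₂ = 10^(0.4(M₂ − M₁)) = 10^(0.4 × 0.1822) = 10^0.07288 = 1.1827.

L₁/L₂ = 1.18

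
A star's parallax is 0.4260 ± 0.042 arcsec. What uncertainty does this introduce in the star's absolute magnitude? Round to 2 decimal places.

M = m − 5 log₁₀ d + 5 = m + 5 log₁₀ p + 5, so ∂M/∂p = 5/(p ln 10).
σ_M = (5/ln 10) · (σ_p/p) = 2.1715 × 0.042/0.4260 = 2.1715 × 0.098592 = 0.21409.

σ_M = 0.21 mag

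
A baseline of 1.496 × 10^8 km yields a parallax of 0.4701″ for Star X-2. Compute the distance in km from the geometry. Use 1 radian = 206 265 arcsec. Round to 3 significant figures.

θ = 0.4701″ = 0.4701/206265 = 2.2791 × 10^-6 rad.
d = B/θ = (1.496 × 10^8) / (2.2791 × 10^-6) = 6.5640 × 10^13 km.

6.56 × 10^13 km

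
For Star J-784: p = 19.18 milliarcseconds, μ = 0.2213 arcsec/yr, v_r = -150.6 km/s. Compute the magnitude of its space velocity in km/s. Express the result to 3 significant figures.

d = 1/p = 1/0.01918″ = 52.138 pc.
v_t = 4.740 μ d = 4.740 × 0.2213 × 52.138 = 54.691 km/s.
v = √(v_r² + v_t²) = √((-150.6)² + 54.691²) = √25671.5 = 160.22 km/s.

160 km/s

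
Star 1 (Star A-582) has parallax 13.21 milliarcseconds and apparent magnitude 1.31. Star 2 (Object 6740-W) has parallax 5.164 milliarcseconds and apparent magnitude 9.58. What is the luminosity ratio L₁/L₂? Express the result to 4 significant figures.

d₁ = 1/p₁ = 1/0.01321″ = 75.7 pc; d₂ = 1/p₂ = 1/0.005164″ = 193.65 pc.
M₁ = m₁ − 5 log₁₀ d₁ + 5 = 1.31 − 9.3955 + 5 = -3.0855.
M₂ = 9.58 − 11.4351 + 5 = 3.1449.
L₁/L₂ = 10^(0.4(M₂ − M₁)) = 10^(0.4 × 6.2304) = 10^2.49216 = 310.57.

L₁/L₂ = 310.6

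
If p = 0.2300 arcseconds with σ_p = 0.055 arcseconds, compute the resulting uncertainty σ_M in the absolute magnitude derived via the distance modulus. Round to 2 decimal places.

M = m − 5 log₁₀ d + 5 = m + 5 log₁₀ p + 5, so ∂M/∂p = 5/(p ln 10).
σ_M = (5/ln 10) · (σ_p/p) = 2.1715 × 0.055/0.2300 = 2.1715 × 0.23913 = 0.51927.

σ_M = 0.52 mag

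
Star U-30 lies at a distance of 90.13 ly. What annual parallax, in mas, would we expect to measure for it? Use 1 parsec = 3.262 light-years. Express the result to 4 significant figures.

36.19 mas

d = 90.13 ly ÷ 3.262 = 27.63 pc.
p = 1/d = 1/27.63 = 0.036193 arcsec.
= 0.036193 × 1000 = 36.193 mas.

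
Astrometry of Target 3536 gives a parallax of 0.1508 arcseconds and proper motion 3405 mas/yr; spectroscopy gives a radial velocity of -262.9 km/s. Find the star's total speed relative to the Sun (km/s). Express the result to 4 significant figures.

d = 1/p = 1/0.1508″ = 6.6313 pc.
μ = 3405 mas/yr = 3.405 ″/yr.
v_t = 4.740 μ d = 4.740 × 3.405 × 6.6313 = 107.03 km/s.
v = √(v_r² + v_t²) = √((-262.9)² + 107.03²) = √80571.8 = 283.85 km/s.

283.9 km/s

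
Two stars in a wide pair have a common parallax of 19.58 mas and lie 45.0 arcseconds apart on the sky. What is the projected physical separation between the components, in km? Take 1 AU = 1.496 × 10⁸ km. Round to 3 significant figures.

d = 1/p = 1/0.01958″ = 51.073 pc.
At distance d (pc), an angle of θ arcsec spans θ·d AU: s = 45.0 × 51.073 = 2298.3 AU.
= 2298.3 × 1.496 × 10⁸ km = 3.4383 × 10^11 km.

3.44 × 10^11 km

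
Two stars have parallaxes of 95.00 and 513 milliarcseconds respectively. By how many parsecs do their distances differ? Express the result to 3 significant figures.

d_A = 1/0.09500″ = 10.526 pc; d_B = 1/0.5130″ = 1.9493 pc.
|d_B − d_A| = |1.9493 − 10.526| = 8.5767 pc.

8.58 pc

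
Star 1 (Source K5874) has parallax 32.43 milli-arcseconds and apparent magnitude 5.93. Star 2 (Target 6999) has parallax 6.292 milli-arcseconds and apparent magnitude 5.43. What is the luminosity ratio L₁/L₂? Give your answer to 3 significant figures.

L₁/L₂ = 0.0238

d₁ = 1/p₁ = 1/0.03243″ = 30.836 pc; d₂ = 1/p₂ = 1/0.006292″ = 158.93 pc.
M₁ = m₁ − 5 log₁₀ d₁ + 5 = 5.93 − 7.4453 + 5 = 3.4847.
M₂ = 5.43 − 11.0060 + 5 = -0.5760.
L₁/L₂ = 10^(0.4(M₂ − M₁)) = 10^(0.4 × (-4.0607)) = 10^(-1.62428) = 0.023753.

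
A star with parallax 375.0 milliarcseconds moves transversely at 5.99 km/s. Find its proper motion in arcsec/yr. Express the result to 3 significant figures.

d = 1/p = 1/0.3750″ = 2.6667 pc.
μ = v_t / (4.74 d) = 5.99 / (4.74 × 2.6667) = 5.99 / 12.64 = 0.47389 ″/yr.

0.474 arcsec/yr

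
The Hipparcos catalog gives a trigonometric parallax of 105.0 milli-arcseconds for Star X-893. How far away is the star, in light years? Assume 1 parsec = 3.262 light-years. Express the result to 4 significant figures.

p = 105.0 milli-arcseconds = 0.1050 arcsec.
d = 1/p = 1/0.1050 = 9.5238 pc.
In light-years: 9.5238 × 3.262 = 31.067 ly.

31.07 light years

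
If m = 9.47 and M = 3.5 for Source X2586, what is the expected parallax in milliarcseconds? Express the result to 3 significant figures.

6.40 mas

m − M = 9.47 − 3.5 = 5.97.
d = 10^((m−M)/5 + 1) = 10^2.194 = 156.31 pc.
p = 1/d = 1/156.31 = 0.0063975 arcsec = 6.3975 mas.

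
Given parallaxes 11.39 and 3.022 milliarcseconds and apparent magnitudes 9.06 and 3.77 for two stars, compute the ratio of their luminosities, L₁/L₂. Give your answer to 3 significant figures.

d₁ = 1/p₁ = 1/0.01139″ = 87.796 pc; d₂ = 1/p₂ = 1/0.003022″ = 330.91 pc.
M₁ = m₁ − 5 log₁₀ d₁ + 5 = 9.06 − 9.7174 + 5 = 4.3426.
M₂ = 3.77 − 12.5985 + 5 = -3.8285.
L₁/L₂ = 10^(0.4(M₂ − M₁)) = 10^(0.4 × (-8.1711)) = 10^(-3.26844) = 0.00053896.

L₁/L₂ = 0.000539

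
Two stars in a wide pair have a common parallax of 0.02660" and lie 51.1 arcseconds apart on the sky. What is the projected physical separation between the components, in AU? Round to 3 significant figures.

d = 1/p = 1/0.02660″ = 37.594 pc.
At distance d (pc), an angle of θ arcsec spans θ·d AU: s = 51.1 × 37.594 = 1921.1 AU.

1920 AU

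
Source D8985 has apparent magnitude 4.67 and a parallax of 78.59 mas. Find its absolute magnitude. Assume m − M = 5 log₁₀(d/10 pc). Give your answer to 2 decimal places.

M = 4.15

d = 1/p = 1/0.07859″ = 12.724 pc.
m − M = 5 log₁₀(12.724) − 5 = 5.5231 − 5 = 0.5231.
M = m − (m − M) = 4.67 − 0.5231 = 4.15.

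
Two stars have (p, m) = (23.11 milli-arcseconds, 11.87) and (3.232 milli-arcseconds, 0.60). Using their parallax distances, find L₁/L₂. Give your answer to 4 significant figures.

d₁ = 1/p₁ = 1/0.02311″ = 43.271 pc; d₂ = 1/p₂ = 1/0.003232″ = 309.41 pc.
M₁ = m₁ − 5 log₁₀ d₁ + 5 = 11.87 − 8.1810 + 5 = 8.6890.
M₂ = 0.60 − 12.4527 + 5 = -6.8527.
L₁/L₂ = 10^(0.4(M₂ − M₁)) = 10^(0.4 × (-15.5417)) = 10^(-6.21668) = 0.00000060718.

L₁/L₂ = 6.072 × 10^-7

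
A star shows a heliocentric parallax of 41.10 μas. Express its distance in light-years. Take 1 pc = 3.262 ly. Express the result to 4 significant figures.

79370 light years

p = 41.10 μas = 0.00004110 arcsec.
d = 1/p = 1/0.00004110 = 24331 pc.
In light-years: 24331 × 3.262 = 79368 ly.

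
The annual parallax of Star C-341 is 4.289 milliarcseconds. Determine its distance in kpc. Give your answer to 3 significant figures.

0.233 kpc

p = 4.289 milliarcseconds = 0.004289 arcsec.
d = 1/p = 1/0.004289 = 233.15 pc.
= 0.23315 kpc.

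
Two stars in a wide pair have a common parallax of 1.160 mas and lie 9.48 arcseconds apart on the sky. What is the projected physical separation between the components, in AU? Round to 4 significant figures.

8172 AU

d = 1/p = 1/0.001160″ = 862.07 pc.
At distance d (pc), an angle of θ arcsec spans θ·d AU: s = 9.48 × 862.07 = 8172.4 AU.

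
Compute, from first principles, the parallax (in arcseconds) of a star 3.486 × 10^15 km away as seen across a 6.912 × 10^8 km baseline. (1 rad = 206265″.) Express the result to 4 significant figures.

0.04090 arcsec

θ ≈ B/d = (6.912 × 10^8) / (3.486 × 10^15) = 1.9828 × 10^-7 rad.
In arcseconds: 1.9828 × 10^-7 × 206265 = 0.040898″.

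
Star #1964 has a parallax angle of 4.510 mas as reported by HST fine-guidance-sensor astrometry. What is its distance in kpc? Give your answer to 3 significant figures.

p = 4.510 mas = 0.004510 arcsec.
d = 1/p = 1/0.004510 = 221.73 pc.
= 0.22173 kpc.

0.222 kpc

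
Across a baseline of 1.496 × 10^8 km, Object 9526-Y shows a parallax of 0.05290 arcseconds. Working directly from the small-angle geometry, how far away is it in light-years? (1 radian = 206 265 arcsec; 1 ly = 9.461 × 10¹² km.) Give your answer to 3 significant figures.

θ = 0.05290″ = 0.05290/206265 = 2.5647 × 10^-7 rad.
d = B/θ = (1.496 × 10^8) / (2.5647 × 10^-7) = 5.8330 × 10^14 km = (5.8330 × 10^14) / (9.461 × 10^12) ly = 61.653 ly.

61.7 ly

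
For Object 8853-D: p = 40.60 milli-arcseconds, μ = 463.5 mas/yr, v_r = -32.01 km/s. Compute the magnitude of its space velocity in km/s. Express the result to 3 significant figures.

d = 1/p = 1/0.04060″ = 24.631 pc.
μ = 463.5 mas/yr = 0.4635 ″/yr.
v_t = 4.740 μ d = 4.740 × 0.4635 × 24.631 = 54.114 km/s.
v = √(v_r² + v_t²) = √((-32.01)² + 54.114²) = √3952.97 = 62.873 km/s.

62.9 km/s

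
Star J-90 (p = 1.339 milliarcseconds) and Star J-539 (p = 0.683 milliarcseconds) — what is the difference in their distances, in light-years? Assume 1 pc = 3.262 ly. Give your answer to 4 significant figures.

d_A = 1/0.001339″ = 746.83 pc; d_B = 1/0.0006830″ = 1464.1 pc.
|d_B − d_A| = |1464.1 − 746.83| = 717.27 pc = 717.27 × 3.262 ly = 2339.7 ly.

2340 ly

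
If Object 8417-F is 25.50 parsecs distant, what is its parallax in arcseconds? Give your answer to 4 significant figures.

0.03922 arcsec

p = 1/d = 1/25.5 = 0.039216 arcsec.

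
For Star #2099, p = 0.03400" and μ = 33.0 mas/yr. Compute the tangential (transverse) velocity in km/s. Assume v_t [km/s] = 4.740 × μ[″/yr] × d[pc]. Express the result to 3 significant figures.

4.60 km/s

d = 1/p = 1/0.03400″ = 29.412 pc.
μ = 33.0 mas/yr = 0.0330 ″/yr.
v_t = 4.74 × μ × d = 4.74 × 0.0330 × 29.412 = 4.6006 km/s.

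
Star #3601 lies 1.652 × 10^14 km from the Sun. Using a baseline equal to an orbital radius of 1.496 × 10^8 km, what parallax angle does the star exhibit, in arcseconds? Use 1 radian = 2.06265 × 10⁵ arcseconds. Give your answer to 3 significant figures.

θ ≈ B/d = (1.496 × 10^8) / (1.652 × 10^14) = 9.0557 × 10^-7 rad.
In arcseconds: 9.0557 × 10^-7 × 206265 = 0.18679″.

0.187 arcsec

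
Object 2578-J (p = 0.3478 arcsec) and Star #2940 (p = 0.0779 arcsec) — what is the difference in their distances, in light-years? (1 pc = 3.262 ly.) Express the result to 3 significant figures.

32.5 ly

d_A = 1/0.3478″ = 2.8752 pc; d_B = 1/0.07790″ = 12.837 pc.
|d_B − d_A| = |12.837 − 2.8752| = 9.9618 pc = 9.9618 × 3.262 ly = 32.495 ly.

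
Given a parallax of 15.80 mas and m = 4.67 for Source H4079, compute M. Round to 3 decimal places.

M = 0.663

d = 1/p = 1/0.01580″ = 63.291 pc.
m − M = 5 log₁₀(63.291) − 5 = 9.0067 − 5 = 4.0067.
M = m − (m − M) = 4.67 − 4.0067 = 0.663.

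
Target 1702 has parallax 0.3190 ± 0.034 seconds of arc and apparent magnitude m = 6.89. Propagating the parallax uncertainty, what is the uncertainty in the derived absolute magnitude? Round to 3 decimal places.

σ_M = 0.231 mag

M = m − 5 log₁₀ d + 5 = m + 5 log₁₀ p + 5, so ∂M/∂p = 5/(p ln 10).
σ_M = (5/ln 10) · (σ_p/p) = 2.1715 × 0.034/0.3190 = 2.1715 × 0.10658 = 0.23144.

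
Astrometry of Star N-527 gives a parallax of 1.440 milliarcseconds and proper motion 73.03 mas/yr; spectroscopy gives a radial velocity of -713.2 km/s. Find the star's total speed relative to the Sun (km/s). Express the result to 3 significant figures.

753 km/s

d = 1/p = 1/0.001440″ = 694.44 pc.
μ = 73.03 mas/yr = 0.07303 ″/yr.
v_t = 4.740 μ d = 4.740 × 0.07303 × 694.44 = 240.39 km/s.
v = √(v_r² + v_t²) = √((-713.2)² + 240.39²) = √566442 = 752.62 km/s.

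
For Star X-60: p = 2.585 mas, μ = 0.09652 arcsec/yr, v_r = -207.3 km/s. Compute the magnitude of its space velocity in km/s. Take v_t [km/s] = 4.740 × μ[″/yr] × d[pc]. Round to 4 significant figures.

272.6 km/s

d = 1/p = 1/0.002585″ = 386.85 pc.
v_t = 4.740 μ d = 4.740 × 0.09652 × 386.85 = 176.99 km/s.
v = √(v_r² + v_t²) = √((-207.3)² + 176.99²) = √74298.8 = 272.58 km/s.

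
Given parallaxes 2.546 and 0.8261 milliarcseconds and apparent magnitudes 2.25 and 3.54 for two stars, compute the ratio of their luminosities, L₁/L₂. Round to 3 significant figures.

d₁ = 1/p₁ = 1/0.002546″ = 392.77 pc; d₂ = 1/p₂ = 1/0.0008261″ = 1210.5 pc.
M₁ = m₁ − 5 log₁₀ d₁ + 5 = 2.25 − 12.9707 + 5 = -5.7207.
M₂ = 3.54 − 15.4148 + 5 = -6.8748.
L₁/L₂ = 10^(0.4(M₂ − M₁)) = 10^(0.4 × (-1.1541)) = 10^(-0.46164) = 0.34543.

L₁/L₂ = 0.345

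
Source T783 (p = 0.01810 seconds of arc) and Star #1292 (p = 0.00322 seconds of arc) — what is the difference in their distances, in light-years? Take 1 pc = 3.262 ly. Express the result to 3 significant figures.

833 ly

d_A = 1/0.01810″ = 55.249 pc; d_B = 1/0.003220″ = 310.56 pc.
|d_B − d_A| = |310.56 − 55.249| = 255.31 pc = 255.31 × 3.262 ly = 832.82 ly.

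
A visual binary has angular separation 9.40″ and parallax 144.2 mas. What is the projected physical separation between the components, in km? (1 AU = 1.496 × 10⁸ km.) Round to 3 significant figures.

d = 1/p = 1/0.1442″ = 6.9348 pc.
At distance d (pc), an angle of θ arcsec spans θ·d AU: s = 9.40 × 6.9348 = 65.187 AU.
= 65.187 × 1.496 × 10⁸ km = 9.7520 × 10^9 km.

9.75 × 10^9 km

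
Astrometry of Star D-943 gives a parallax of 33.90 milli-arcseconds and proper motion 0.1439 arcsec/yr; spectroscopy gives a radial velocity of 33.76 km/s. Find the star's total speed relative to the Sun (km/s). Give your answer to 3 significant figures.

39.3 km/s

d = 1/p = 1/0.03390″ = 29.499 pc.
v_t = 4.740 μ d = 4.740 × 0.1439 × 29.499 = 20.121 km/s.
v = √(v_r² + v_t²) = √(33.76² + 20.121²) = √1544.59 = 39.301 km/s.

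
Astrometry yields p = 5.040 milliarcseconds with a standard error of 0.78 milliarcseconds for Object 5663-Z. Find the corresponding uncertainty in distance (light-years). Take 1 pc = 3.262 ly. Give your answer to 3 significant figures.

d = 1/p, so σ_d = σ_p / p².
σ_d = 0.000780 / (0.005040)² = 0.000780 / 0.000025402 = 30.706 pc = 30.706 × 3.262 ly = 100.16 ly.

100 ly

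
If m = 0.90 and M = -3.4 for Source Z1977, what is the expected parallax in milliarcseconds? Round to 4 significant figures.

13.80 mas

m − M = 0.90 − (-3.4) = 4.30.
d = 10^((m−M)/5 + 1) = 10^1.860 = 72.444 pc.
p = 1/d = 1/72.444 = 0.013804 arcsec = 13.804 mas.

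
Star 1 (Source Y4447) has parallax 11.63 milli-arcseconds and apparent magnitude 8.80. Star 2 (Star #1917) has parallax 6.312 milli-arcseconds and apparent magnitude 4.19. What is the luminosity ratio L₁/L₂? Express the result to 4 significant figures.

d₁ = 1/p₁ = 1/0.01163″ = 85.985 pc; d₂ = 1/p₂ = 1/0.006312″ = 158.43 pc.
M₁ = m₁ − 5 log₁₀ d₁ + 5 = 8.80 − 9.6721 + 5 = 4.1279.
M₂ = 4.19 − 10.9992 + 5 = -1.8092.
L₁/L₂ = 10^(0.4(M₂ − M₁)) = 10^(0.4 × (-5.9371)) = 10^(-2.37484) = 0.0042185.

L₁/L₂ = 0.004219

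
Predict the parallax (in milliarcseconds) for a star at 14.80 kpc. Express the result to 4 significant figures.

0.06757 mas

d = 14.80 kpc = 14800 pc.
p = 1/d = 1/14800 = 0.000067568 arcsec.
= 0.000067568 × 1000 = 0.067568 mas.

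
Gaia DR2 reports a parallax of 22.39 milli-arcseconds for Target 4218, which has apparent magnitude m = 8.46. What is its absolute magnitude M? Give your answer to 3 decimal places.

M = 5.210

d = 1/p = 1/0.02239″ = 44.663 pc.
m − M = 5 log₁₀(44.663) − 5 = 8.2497 − 5 = 3.2497.
M = m − (m − M) = 8.46 − 3.2497 = 5.210.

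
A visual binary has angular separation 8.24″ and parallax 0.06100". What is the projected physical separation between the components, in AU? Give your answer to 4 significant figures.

d = 1/p = 1/0.06100″ = 16.393 pc.
At distance d (pc), an angle of θ arcsec spans θ·d AU: s = 8.24 × 16.393 = 135.08 AU.

135.1 AU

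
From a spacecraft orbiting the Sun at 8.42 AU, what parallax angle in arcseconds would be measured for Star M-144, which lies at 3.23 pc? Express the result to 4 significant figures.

p (arcsec) = B (AU) / d (pc).
p = 8.42 / 3.23 = 2.6068 arcsec.

2.607 arcsec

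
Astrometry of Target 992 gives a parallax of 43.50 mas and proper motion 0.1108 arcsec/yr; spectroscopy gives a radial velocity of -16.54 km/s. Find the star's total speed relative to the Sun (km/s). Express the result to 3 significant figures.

d = 1/p = 1/0.04350″ = 22.989 pc.
v_t = 4.740 μ d = 4.740 × 0.1108 × 22.989 = 12.074 km/s.
v = √(v_r² + v_t²) = √((-16.54)² + 12.074²) = √419.353 = 20.478 km/s.

20.5 km/s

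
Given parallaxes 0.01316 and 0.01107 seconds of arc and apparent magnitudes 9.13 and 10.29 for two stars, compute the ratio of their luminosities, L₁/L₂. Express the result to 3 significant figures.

d₁ = 1/p₁ = 1/0.01316″ = 75.988 pc; d₂ = 1/p₂ = 1/0.01107″ = 90.334 pc.
M₁ = m₁ − 5 log₁₀ d₁ + 5 = 9.13 − 9.4037 + 5 = 4.7263.
M₂ = 10.29 − 9.7793 + 5 = 5.5107.
L₁/L₂ = 10^(0.4(M₂ − M₁)) = 10^(0.4 × 0.7844) = 10^0.31376 = 2.0595.

L₁/L₂ = 2.06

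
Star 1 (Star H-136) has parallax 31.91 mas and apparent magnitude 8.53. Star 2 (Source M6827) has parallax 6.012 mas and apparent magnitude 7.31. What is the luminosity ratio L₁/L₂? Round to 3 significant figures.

d₁ = 1/p₁ = 1/0.03191″ = 31.338 pc; d₂ = 1/p₂ = 1/0.006012″ = 166.33 pc.
M₁ = m₁ − 5 log₁₀ d₁ + 5 = 8.53 − 7.4804 + 5 = 6.0496.
M₂ = 7.31 − 11.1049 + 5 = 1.2051.
L₁/L₂ = 10^(0.4(M₂ − M₁)) = 10^(0.4 × (-4.8445)) = 10^(-1.93780) = 0.01154.

L₁/L₂ = 0.0115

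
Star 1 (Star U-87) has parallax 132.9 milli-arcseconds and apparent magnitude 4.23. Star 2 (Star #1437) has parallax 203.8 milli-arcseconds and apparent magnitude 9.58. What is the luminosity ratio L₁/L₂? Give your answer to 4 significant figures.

L₁/L₂ = 324.6

d₁ = 1/p₁ = 1/0.1329″ = 7.5245 pc; d₂ = 1/p₂ = 1/0.2038″ = 4.9068 pc.
M₁ = m₁ − 5 log₁₀ d₁ + 5 = 4.23 − 4.3824 + 5 = 4.8476.
M₂ = 9.58 − 3.4540 + 5 = 11.1260.
L₁/L₂ = 10^(0.4(M₂ − M₁)) = 10^(0.4 × 6.2784) = 10^2.51136 = 324.61.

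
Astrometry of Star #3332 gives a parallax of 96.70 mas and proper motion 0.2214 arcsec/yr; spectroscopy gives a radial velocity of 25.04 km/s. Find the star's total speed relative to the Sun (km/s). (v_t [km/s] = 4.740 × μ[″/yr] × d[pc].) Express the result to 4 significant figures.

27.29 km/s

d = 1/p = 1/0.09670″ = 10.341 pc.
v_t = 4.740 μ d = 4.740 × 0.2214 × 10.341 = 10.852 km/s.
v = √(v_r² + v_t²) = √(25.04² + 10.852²) = √744.768 = 27.29 km/s.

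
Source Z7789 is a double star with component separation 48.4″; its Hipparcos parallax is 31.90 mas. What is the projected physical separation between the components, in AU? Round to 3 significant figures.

1520 AU

d = 1/p = 1/0.03190″ = 31.348 pc.
At distance d (pc), an angle of θ arcsec spans θ·d AU: s = 48.4 × 31.348 = 1517.2 AU.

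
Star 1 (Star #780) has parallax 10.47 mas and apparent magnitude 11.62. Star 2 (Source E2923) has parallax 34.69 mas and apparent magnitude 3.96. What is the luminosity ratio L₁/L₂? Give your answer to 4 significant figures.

L₁/L₂ = 0.009474

d₁ = 1/p₁ = 1/0.01047″ = 95.511 pc; d₂ = 1/p₂ = 1/0.03469″ = 28.827 pc.
M₁ = m₁ − 5 log₁₀ d₁ + 5 = 11.62 − 9.9003 + 5 = 6.7197.
M₂ = 3.96 − 7.2990 + 5 = 1.6610.
L₁/L₂ = 10^(0.4(M₂ − M₁)) = 10^(0.4 × (-5.0587)) = 10^(-2.02348) = 0.0094737.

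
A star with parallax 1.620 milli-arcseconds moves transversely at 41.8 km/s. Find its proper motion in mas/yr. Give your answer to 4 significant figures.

d = 1/p = 1/0.001620″ = 617.28 pc.
μ = v_t / (4.74 d) = 41.8 / (4.74 × 617.28) = 41.8 / 2925.9 = 0.014286 ″/yr = 14.286 mas/yr.

14.29 mas/yr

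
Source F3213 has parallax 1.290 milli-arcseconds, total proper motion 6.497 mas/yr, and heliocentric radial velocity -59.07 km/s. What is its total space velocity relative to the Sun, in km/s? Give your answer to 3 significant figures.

63.7 km/s

d = 1/p = 1/0.001290″ = 775.19 pc.
μ = 6.497 mas/yr = 0.006497 ″/yr.
v_t = 4.740 μ d = 4.740 × 0.006497 × 775.19 = 23.873 km/s.
v = √(v_r² + v_t²) = √((-59.07)² + 23.873²) = √4059.19 = 63.712 km/s.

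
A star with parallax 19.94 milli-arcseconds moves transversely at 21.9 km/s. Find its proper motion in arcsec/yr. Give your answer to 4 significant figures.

0.09213 arcsec/yr

d = 1/p = 1/0.01994″ = 50.15 pc.
μ = v_t / (4.74 d) = 21.9 / (4.74 × 50.15) = 21.9 / 237.71 = 0.092129 ″/yr.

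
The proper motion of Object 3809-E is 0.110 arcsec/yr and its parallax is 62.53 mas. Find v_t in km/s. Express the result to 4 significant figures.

d = 1/p = 1/0.06253″ = 15.992 pc.
v_t = 4.74 × μ × d = 4.74 × 0.110 × 15.992 = 8.3382 km/s.

8.338 km/s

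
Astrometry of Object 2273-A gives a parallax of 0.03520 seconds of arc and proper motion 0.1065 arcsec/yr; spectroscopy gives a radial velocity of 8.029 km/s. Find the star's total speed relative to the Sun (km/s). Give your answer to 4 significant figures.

16.44 km/s

d = 1/p = 1/0.03520″ = 28.409 pc.
v_t = 4.740 μ d = 4.740 × 0.1065 × 28.409 = 14.341 km/s.
v = √(v_r² + v_t²) = √(8.029² + 14.341²) = √270.129 = 16.436 km/s.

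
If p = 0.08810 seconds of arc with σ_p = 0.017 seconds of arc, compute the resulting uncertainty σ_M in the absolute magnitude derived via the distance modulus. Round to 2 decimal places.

σ_M = 0.42 mag

M = m − 5 log₁₀ d + 5 = m + 5 log₁₀ p + 5, so ∂M/∂p = 5/(p ln 10).
σ_M = (5/ln 10) · (σ_p/p) = 2.1715 × 0.017/0.08810 = 2.1715 × 0.19296 = 0.41901.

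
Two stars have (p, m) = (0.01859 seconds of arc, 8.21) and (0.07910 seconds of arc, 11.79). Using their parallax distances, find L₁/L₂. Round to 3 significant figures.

L₁/L₂ = 490

d₁ = 1/p₁ = 1/0.01859″ = 53.792 pc; d₂ = 1/p₂ = 1/0.07910″ = 12.642 pc.
M₁ = m₁ − 5 log₁₀ d₁ + 5 = 8.21 − 8.6536 + 5 = 4.5564.
M₂ = 11.79 − 5.5091 + 5 = 11.2809.
L₁/L₂ = 10^(0.4(M₂ − M₁)) = 10^(0.4 × 6.7245) = 10^2.68980 = 489.55.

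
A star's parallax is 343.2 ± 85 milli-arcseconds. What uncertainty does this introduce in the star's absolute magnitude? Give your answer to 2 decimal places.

σ_M = 0.54 mag

M = m − 5 log₁₀ d + 5 = m + 5 log₁₀ p + 5, so ∂M/∂p = 5/(p ln 10).
σ_M = (5/ln 10) · (σ_p/p) = 2.1715 × 85/343.2 = 2.1715 × 0.24767 = 0.53782.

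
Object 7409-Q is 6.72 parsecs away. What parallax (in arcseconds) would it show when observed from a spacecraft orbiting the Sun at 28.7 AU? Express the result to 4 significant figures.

4.271 arcsec

p (arcsec) = B (AU) / d (pc).
p = 28.7 / 6.72 = 4.2708 arcsec.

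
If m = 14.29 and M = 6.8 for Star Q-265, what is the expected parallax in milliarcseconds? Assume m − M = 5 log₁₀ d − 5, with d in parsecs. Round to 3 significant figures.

m − M = 14.29 − 6.8 = 7.49.
d = 10^((m−M)/5 + 1) = 10^2.498 = 314.77 pc.
p = 1/d = 1/314.77 = 0.0031769 arcsec = 3.1769 mas.

3.18 mas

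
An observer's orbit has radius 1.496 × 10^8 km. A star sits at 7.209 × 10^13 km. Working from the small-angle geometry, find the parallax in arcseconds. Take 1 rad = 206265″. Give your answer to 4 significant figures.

0.4280 arcsec

θ ≈ B/d = (1.496 × 10^8) / (7.209 × 10^13) = 2.0752 × 10^-6 rad.
In arcseconds: 2.0752 × 10^-6 × 206265 = 0.42804″.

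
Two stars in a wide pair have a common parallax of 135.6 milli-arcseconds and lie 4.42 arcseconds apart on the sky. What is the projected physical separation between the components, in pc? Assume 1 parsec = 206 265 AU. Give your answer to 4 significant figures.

d = 1/p = 1/0.1356″ = 7.3746 pc.
At distance d (pc), an angle of θ arcsec spans θ·d AU: s = 4.42 × 7.3746 = 32.596 AU.
= 32.596 / 206265 = 0.00015803 pc.

0.0001580 pc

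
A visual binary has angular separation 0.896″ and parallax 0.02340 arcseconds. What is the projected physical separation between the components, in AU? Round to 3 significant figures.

d = 1/p = 1/0.02340″ = 42.735 pc.
At distance d (pc), an angle of θ arcsec spans θ·d AU: s = 0.896 × 42.735 = 38.291 AU.

38.3 AU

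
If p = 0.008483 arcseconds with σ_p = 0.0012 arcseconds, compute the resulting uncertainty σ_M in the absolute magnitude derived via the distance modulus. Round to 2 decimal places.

σ_M = 0.31 mag

M = m − 5 log₁₀ d + 5 = m + 5 log₁₀ p + 5, so ∂M/∂p = 5/(p ln 10).
σ_M = (5/ln 10) · (σ_p/p) = 2.1715 × 0.0012/0.008483 = 2.1715 × 0.14146 = 0.30718.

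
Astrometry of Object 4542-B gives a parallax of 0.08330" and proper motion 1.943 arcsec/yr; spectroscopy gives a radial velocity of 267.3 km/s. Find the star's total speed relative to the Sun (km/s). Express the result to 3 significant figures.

289 km/s

d = 1/p = 1/0.08330″ = 12.005 pc.
v_t = 4.740 μ d = 4.740 × 1.943 × 12.005 = 110.56 km/s.
v = √(v_r² + v_t²) = √(267.3² + 110.56²) = √83672.8 = 289.26 km/s.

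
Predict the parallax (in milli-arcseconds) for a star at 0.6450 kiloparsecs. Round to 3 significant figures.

1.55 mas

d = 0.6450 kpc = 645 pc.
p = 1/d = 1/645 = 0.0015504 arcsec.
= 0.0015504 × 1000 = 1.5504 mas.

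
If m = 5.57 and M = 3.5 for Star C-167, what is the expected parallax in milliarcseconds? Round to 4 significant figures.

38.55 mas

m − M = 5.57 − 3.5 = 2.07.
d = 10^((m−M)/5 + 1) = 10^1.414 = 25.942 pc.
p = 1/d = 1/25.942 = 0.038548 arcsec = 38.548 mas.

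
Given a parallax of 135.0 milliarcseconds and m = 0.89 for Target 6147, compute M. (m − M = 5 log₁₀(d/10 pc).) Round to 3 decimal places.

M = 1.542

d = 1/p = 1/0.1350″ = 7.4074 pc.
m − M = 5 log₁₀(7.4074) − 5 = 4.3483 − 5 = -0.6517.
M = m − (m − M) = 0.89 − (-0.6517) = 1.542.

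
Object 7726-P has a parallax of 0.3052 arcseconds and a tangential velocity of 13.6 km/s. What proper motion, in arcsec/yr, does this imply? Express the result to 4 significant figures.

d = 1/p = 1/0.3052″ = 3.2765 pc.
μ = v_t / (4.74 d) = 13.6 / (4.74 × 3.2765) = 13.6 / 15.531 = 0.87567 ″/yr.

0.8757 arcsec/yr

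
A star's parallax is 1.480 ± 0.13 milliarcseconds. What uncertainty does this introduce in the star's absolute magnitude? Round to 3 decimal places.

σ_M = 0.191 mag

M = m − 5 log₁₀ d + 5 = m + 5 log₁₀ p + 5, so ∂M/∂p = 5/(p ln 10).
σ_M = (5/ln 10) · (σ_p/p) = 2.1715 × 0.13/1.480 = 2.1715 × 0.087838 = 0.19074.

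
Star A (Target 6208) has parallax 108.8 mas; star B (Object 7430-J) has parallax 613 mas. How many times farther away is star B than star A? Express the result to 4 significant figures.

0.1775

Since d = 1/p, d_B/d_A = p_A/p_B.
= 108.8 / 613 = 0.17749.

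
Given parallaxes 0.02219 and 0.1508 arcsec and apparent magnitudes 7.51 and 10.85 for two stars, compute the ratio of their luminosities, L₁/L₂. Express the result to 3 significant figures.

L₁/L₂ = 1000

d₁ = 1/p₁ = 1/0.02219″ = 45.065 pc; d₂ = 1/p₂ = 1/0.1508″ = 6.6313 pc.
M₁ = m₁ − 5 log₁₀ d₁ + 5 = 7.51 − 8.2692 + 5 = 4.2408.
M₂ = 10.85 − 4.1080 + 5 = 11.7420.
L₁/L₂ = 10^(0.4(M₂ − M₁)) = 10^(0.4 × 7.5012) = 10^3.00048 = 1001.1.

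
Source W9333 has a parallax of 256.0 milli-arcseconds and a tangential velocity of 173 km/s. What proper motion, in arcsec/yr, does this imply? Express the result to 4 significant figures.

d = 1/p = 1/0.2560″ = 3.9063 pc.
μ = v_t / (4.74 d) = 173 / (4.74 × 3.9063) = 173 / 18.516 = 9.3433 ″/yr.

9.343 arcsec/yr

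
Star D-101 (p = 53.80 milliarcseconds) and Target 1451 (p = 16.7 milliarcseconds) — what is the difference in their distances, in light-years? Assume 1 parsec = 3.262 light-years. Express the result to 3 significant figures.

135 ly

d_A = 1/0.05380″ = 18.587 pc; d_B = 1/0.01670″ = 59.88 pc.
|d_B − d_A| = |59.88 − 18.587| = 41.293 pc = 41.293 × 3.262 ly = 134.7 ly.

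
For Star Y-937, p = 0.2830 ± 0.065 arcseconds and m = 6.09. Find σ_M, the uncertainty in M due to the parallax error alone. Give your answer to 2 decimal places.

σ_M = 0.50 mag

M = m − 5 log₁₀ d + 5 = m + 5 log₁₀ p + 5, so ∂M/∂p = 5/(p ln 10).
σ_M = (5/ln 10) · (σ_p/p) = 2.1715 × 0.065/0.2830 = 2.1715 × 0.22968 = 0.49875.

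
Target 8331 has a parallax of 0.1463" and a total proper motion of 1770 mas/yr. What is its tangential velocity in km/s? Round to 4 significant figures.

57.35 km/s

d = 1/p = 1/0.1463″ = 6.8353 pc.
μ = 1770 mas/yr = 1.77 ″/yr.
v_t = 4.74 × μ × d = 4.74 × 1.77 × 6.8353 = 57.347 km/s.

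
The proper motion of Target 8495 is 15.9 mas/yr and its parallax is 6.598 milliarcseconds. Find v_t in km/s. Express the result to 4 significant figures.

d = 1/p = 1/0.006598″ = 151.56 pc.
μ = 15.9 mas/yr = 0.0159 ″/yr.
v_t = 4.74 × μ × d = 4.74 × 0.0159 × 151.56 = 11.422 km/s.

11.42 km/s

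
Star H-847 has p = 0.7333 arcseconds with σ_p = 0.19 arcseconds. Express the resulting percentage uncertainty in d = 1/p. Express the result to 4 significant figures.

25.91%

For d = 1/p, |σ_d/d| = |σ_p/p|.
σ_p/p = 0.19 / 0.7333 = 0.2591 = 25.91%.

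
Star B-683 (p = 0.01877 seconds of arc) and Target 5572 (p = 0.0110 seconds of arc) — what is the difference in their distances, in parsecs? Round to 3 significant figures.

37.6 pc

d_A = 1/0.01877″ = 53.277 pc; d_B = 1/0.01100″ = 90.909 pc.
|d_B − d_A| = |90.909 − 53.277| = 37.632 pc.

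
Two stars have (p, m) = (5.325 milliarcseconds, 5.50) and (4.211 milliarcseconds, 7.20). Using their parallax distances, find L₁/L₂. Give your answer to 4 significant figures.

d₁ = 1/p₁ = 1/0.005325″ = 187.79 pc; d₂ = 1/p₂ = 1/0.004211″ = 237.47 pc.
M₁ = m₁ − 5 log₁₀ d₁ + 5 = 5.50 − 11.3684 + 5 = -0.8684.
M₂ = 7.20 − 11.8780 + 5 = 0.3220.
L₁/L₂ = 10^(0.4(M₂ − M₁)) = 10^(0.4 × 1.1904) = 10^0.47616 = 2.9934.

L₁/L₂ = 2.993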